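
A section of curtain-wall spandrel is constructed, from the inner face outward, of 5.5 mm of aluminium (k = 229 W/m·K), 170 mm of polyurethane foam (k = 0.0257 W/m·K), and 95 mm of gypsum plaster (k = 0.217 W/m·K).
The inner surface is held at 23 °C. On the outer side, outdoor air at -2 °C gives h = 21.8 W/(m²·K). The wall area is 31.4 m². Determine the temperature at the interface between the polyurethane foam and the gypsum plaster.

T ≈ -0.297 °C

Treating each layer as a thermal resistance in series:
R_aluminium = L/(kA) = 0.0055/(229×31.4) = 7.649×10^-7 K/W
R_polyurethane foam = L/(kA) = 0.17/(0.0257×31.4) = 0.2107 K/W
R_gypsum plaster = L/(kA) = 0.095/(0.217×31.4) = 0.01394 K/W
R_outer film = 1/(h_o·A) = 1/(21.8×31.4) = 0.001461 K/W
R_total = 0.2261 K/W;  Q = ΔT/R_total = 25/0.2261 = 110.6 W
T_interface = T_inner − Q·ΣR(inner→interface) = 23 − 111×0.2107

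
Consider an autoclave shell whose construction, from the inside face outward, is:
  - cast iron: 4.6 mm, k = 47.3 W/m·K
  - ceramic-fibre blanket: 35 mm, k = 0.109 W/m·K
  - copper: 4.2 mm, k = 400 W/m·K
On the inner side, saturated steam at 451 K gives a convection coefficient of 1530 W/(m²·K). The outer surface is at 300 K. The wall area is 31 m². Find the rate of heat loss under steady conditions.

Q ≈ 14500 W

Series thermal resistances:
R_inner film = 1/(h_i·A) = 1/(1530×31) = 2.108×10^-5 K/W
R_cast iron = L/(kA) = 0.0046/(47.3×31) = 3.137×10^-6 K/W
R_ceramic-fibre blanket = L/(kA) = 0.035/(0.109×31) = 0.01036 K/W
R_copper = L/(kA) = 0.0042/(400×31) = 3.387×10^-7 K/W
R_total = 0.01038 K/W
Q = ΔT / R_total = 151 / 0.01038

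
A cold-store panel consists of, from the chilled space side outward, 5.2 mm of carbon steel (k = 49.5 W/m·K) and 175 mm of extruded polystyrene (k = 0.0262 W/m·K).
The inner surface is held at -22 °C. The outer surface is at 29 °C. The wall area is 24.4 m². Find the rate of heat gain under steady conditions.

Series thermal resistances:
R_carbon steel = L/(kA) = 0.0052/(49.5×24.4) = 4.305×10^-6 K/W
R_extruded polystyrene = L/(kA) = 0.175/(0.0262×24.4) = 0.2737 K/W
R_total = 0.2737 K/W
Q = ΔT / R_total = 51 / 0.2737

Q ≈ 186 W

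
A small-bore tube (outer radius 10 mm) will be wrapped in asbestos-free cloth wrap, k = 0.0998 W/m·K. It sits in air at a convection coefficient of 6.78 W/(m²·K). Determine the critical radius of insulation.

For a cylinder r_cr = k/h = 0.0998/6.78
r_cr = 14.7 mm; since the bare radius (10 mm) is below r_cr, adding a thin layer of insulation will *increase* heat loss.

r_cr ≈ 14.7 mm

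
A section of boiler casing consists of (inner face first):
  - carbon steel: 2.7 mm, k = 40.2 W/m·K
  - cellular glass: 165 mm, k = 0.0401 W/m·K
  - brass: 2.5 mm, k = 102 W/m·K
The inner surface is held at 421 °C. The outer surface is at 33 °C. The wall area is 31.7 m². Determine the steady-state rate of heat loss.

Q ≈ 2990 W

Treating each layer as a thermal resistance in series:
R_carbon steel = L/(kA) = 0.0027/(40.2×31.7) = 2.119×10^-6 K/W
R_cellular glass = L/(kA) = 0.165/(0.0401×31.7) = 0.1298 K/W
R_brass = L/(kA) = 0.0025/(102×31.7) = 7.732×10^-7 K/W
R_total = 0.1298 K/W
Q = ΔT / R_total = 388 / 0.1298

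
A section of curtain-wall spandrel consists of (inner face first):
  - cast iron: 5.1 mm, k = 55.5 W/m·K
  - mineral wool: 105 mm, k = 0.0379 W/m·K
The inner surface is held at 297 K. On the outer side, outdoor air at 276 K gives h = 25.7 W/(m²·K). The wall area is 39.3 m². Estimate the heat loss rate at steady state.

Series thermal resistances:
R_cast iron = L/(kA) = 0.0051/(55.5×39.3) = 2.338×10^-6 K/W
R_mineral wool = L/(kA) = 0.105/(0.0379×39.3) = 0.07049 K/W
R_outer film = 1/(h_o·A) = 1/(25.7×39.3) = 9.901×10^-4 K/W
R_total = 0.07149 K/W
Q = ΔT / R_total = 21 / 0.07149

Q ≈ 294 W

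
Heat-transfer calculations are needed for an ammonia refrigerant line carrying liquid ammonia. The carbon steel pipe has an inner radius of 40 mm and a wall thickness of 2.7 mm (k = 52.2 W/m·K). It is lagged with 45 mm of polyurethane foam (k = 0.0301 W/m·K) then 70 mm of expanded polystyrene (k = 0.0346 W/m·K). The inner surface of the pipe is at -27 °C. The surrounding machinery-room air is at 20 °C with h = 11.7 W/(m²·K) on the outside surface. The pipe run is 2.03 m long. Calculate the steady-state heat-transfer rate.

Q ≈ 14.5 W

For a radial system each layer contributes R = ln(r_out/r_in)/(2πkL); films add R = 1/(hA).
R_carbon steel pipe wall = ln(42.7/40)/(2π×52.2×2.03) = 9.811×10^-5 K/W
R_polyurethane foam = ln(87.7/42.7)/(2π×0.0301×2.03) = 1.875 K/W
R_expanded polystyrene = ln(157.7/87.7)/(2π×0.0346×2.03) = 1.33 K/W
R_outer film = 1/(h_o·2πr_oL) = 1/(11.7×2π×0.1577×2.03) = 0.04249 K/W
R_total = 3.247 K/W
Q = ΔT/R_total = 47/3.247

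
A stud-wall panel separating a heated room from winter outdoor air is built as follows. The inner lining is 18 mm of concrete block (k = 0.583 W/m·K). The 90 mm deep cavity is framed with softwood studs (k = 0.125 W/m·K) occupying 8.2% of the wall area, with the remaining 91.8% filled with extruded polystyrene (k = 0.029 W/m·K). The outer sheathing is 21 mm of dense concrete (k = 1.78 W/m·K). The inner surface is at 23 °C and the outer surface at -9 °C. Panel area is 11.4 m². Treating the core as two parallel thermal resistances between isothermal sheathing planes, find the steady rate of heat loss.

Sheathing layers in series; stud and cavity paths in parallel between them.
R_inner = 0.018/(0.583×11.4) = 0.002708 K/W
R_stud  = 0.09/(0.125×0.082×11.4) = 0.7702 K/W
R_cav   = 0.09/(0.029×0.918×11.4) = 0.2965 K/W
1/R_core = 1/R_stud + 1/R_cav → R_core = 0.2141 K/W
R_outer = 0.021/(1.78×11.4) = 0.001035 K/W
R_total = 0.2179 K/W
Q = ΔT/R_total = 32/0.2179

Q ≈ 147 W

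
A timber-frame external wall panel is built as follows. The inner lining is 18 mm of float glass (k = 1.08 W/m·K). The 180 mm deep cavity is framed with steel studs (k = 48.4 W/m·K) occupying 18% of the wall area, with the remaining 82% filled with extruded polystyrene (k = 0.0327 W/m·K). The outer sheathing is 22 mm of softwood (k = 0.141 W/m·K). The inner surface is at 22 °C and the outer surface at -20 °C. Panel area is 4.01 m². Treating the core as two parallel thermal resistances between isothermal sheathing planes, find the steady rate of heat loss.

Sheathing layers in series; stud and cavity paths in parallel between them.
R_inner = 0.018/(1.08×4.01) = 0.004156 K/W
R_stud  = 0.18/(48.4×0.18×4.01) = 0.005152 K/W
R_cav   = 0.18/(0.0327×0.82×4.01) = 1.674 K/W
1/R_core = 1/R_stud + 1/R_cav → R_core = 0.005137 K/W
R_outer = 0.022/(0.141×4.01) = 0.03891 K/W
R_total = 0.0482 K/W
Q = ΔT/R_total = 42/0.0482

Q ≈ 871 W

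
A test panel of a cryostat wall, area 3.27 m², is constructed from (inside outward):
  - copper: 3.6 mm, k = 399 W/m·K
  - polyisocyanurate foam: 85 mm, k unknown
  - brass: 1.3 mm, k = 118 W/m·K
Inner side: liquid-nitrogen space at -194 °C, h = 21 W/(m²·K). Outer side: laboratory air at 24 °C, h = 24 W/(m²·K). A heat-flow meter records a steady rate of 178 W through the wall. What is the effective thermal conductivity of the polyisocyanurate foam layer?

k ≈ 0.0217 W/(m·K)

Series thermal resistances:
R_inner film = 1/(h_i·A) = 1/(21×3.27) = 0.01456 K/W
R_copper = L/(kA) = 0.0036/(399×3.27) = 2.759×10^-6 K/W
R_brass = L/(kA) = 0.0013/(118×3.27) = 3.369×10^-6 K/W
R_outer film = 1/(h_o·A) = 1/(24×3.27) = 0.01274 K/W
Sum of known resistances R_other = 0.02731 K/W
Total R = ΔT/Q = 218/178 = 1.225 K/W
R_polyisocyanurate foam = R_total − R_other = 1.197 K/W
k = L/(R·A) = 0.085/(1.197×3.27)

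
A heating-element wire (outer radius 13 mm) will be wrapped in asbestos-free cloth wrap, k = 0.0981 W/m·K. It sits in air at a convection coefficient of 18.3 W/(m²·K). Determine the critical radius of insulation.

For a cylinder r_cr = k/h = 0.0981/18.3
r_cr = 5.36 mm; since the bare radius (13 mm) is above r_cr, any added insulation will reduce heat loss.

r_cr ≈ 5.36 mm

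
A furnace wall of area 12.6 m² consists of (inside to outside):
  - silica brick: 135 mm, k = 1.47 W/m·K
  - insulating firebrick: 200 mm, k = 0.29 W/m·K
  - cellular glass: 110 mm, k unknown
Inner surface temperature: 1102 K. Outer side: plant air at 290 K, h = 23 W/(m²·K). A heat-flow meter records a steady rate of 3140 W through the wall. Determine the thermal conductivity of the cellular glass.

k ≈ 0.0452 W/(m·K)

Model the wall as resistances in series:
R_silica brick = L/(kA) = 0.135/(1.47×12.6) = 0.007289 K/W
R_insulating firebrick = L/(kA) = 0.2/(0.29×12.6) = 0.05473 K/W
R_outer film = 1/(h_o·A) = 1/(23×12.6) = 0.003451 K/W
Sum of known resistances R_other = 0.06547 K/W
Total R = ΔT/Q = 812/3140 = 0.2586 K/W
R_cellular glass = R_total − R_other = 0.1931 K/W
k = L/(R·A) = 0.11/(0.1931×12.6)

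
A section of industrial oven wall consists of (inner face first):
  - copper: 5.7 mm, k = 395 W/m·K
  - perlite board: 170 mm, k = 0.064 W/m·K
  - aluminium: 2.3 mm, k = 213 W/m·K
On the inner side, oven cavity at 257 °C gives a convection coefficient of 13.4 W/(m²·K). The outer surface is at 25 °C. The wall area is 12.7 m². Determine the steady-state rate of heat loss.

Treating each layer as a thermal resistance in series:
R_inner film = 1/(h_i·A) = 1/(13.4×12.7) = 0.005876 K/W
R_copper = L/(kA) = 0.0057/(395×12.7) = 1.136×10^-6 K/W
R_perlite board = L/(kA) = 0.17/(0.064×12.7) = 0.2092 K/W
R_aluminium = L/(kA) = 0.0023/(213×12.7) = 8.502×10^-7 K/W
R_total = 0.215 K/W
Q = ΔT / R_total = 232 / 0.215

Q ≈ 1080 W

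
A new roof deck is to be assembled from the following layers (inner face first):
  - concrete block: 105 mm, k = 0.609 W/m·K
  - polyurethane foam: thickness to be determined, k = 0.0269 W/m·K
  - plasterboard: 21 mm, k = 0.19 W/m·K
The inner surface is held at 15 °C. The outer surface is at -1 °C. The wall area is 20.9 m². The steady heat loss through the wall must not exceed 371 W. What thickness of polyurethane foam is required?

Model the wall as resistances in series:
R_concrete block = L/(kA) = 0.105/(0.609×20.9) = 0.008249 K/W
R_plasterboard = L/(kA) = 0.021/(0.19×20.9) = 0.005288 K/W
Sum of the known resistances R_other = 0.01354 K/W
Required total resistance R_tot = ΔT/Q_allow = 16/371 = 0.04313 K/W
R_polyurethane foam = R_tot − R_other = 0.02959 K/W
L = R·k·A = 0.02959×0.0269×20.9

L ≈ 16.6 mm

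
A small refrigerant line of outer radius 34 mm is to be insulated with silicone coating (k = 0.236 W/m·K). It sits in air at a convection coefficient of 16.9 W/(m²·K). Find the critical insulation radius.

For a cylinder r_cr = k/h = 0.236/16.9
r_cr = 14 mm; since the bare radius (34 mm) is above r_cr, any added insulation will reduce heat loss.

r_cr ≈ 14 mm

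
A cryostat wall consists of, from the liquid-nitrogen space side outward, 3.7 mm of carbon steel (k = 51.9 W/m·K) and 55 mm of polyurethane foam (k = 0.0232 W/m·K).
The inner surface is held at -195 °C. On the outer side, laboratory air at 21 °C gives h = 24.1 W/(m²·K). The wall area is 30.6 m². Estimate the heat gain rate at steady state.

Treating each layer as a thermal resistance in series:
R_carbon steel = L/(kA) = 0.0037/(51.9×30.6) = 2.33×10^-6 K/W
R_polyurethane foam = L/(kA) = 0.055/(0.0232×30.6) = 0.07747 K/W
R_outer film = 1/(h_o·A) = 1/(24.1×30.6) = 0.001356 K/W
R_total = 0.07883 K/W
Q = ΔT / R_total = 216 / 0.07883

Q ≈ 2740 W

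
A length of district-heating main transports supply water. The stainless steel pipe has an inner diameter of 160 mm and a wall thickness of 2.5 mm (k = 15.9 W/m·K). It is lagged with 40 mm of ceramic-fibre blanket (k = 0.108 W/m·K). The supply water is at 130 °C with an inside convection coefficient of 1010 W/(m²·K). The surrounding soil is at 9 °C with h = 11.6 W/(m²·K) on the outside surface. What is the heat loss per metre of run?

Cylindrical conduction, so R = ln(r₂/r₁)/(2πkL) per layer, in series:
R_inner film = 1/(h_i·2πr₁L) = 1/(1010×2π×0.08×1) = 0.00197 K/W
R_stainless steel pipe wall = ln(82.5/80)/(2π×15.9×1) = 3.08×10^-4 K/W
R_ceramic-fibre blanket = ln(122.5/82.5)/(2π×0.108×1) = 0.5826 K/W
R_outer film = 1/(h_o·2πr_oL) = 1/(11.6×2π×0.1225×1) = 0.112 K/W
R_total = 0.6968 K/W
Q = ΔT/R_total = 121/0.6968

q′ ≈ 174 W/m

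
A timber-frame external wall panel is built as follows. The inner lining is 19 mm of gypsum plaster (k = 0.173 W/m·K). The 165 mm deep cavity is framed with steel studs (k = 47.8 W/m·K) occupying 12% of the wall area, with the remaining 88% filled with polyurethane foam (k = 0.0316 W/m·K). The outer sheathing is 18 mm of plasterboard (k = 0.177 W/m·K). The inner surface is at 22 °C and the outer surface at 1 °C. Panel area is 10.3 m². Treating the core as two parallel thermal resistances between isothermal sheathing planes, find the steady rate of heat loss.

Q ≈ 901 W

Sheathing layers in series; stud and cavity paths in parallel between them.
R_inner = 0.019/(0.173×10.3) = 0.01066 K/W
R_stud  = 0.165/(47.8×0.12×10.3) = 0.002793 K/W
R_cav   = 0.165/(0.0316×0.88×10.3) = 0.5761 K/W
1/R_core = 1/R_stud + 1/R_cav → R_core = 0.002779 K/W
R_outer = 0.018/(0.177×10.3) = 0.009873 K/W
R_total = 0.02332 K/W
Q = ΔT/R_total = 21/0.02332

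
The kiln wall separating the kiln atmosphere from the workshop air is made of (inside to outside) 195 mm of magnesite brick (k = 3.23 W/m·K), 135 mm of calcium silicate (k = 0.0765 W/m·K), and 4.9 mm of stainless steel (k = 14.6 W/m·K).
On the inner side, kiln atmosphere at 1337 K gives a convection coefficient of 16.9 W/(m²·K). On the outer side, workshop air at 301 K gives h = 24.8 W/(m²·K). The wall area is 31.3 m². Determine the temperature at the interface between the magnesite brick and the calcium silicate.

T ≈ 1270 K

Treating each layer as a thermal resistance in series:
R_inner film = 1/(h_i·A) = 1/(16.9×31.3) = 0.00189 K/W
R_magnesite brick = L/(kA) = 0.195/(3.23×31.3) = 0.001929 K/W
R_calcium silicate = L/(kA) = 0.135/(0.0765×31.3) = 0.05638 K/W
R_stainless steel = L/(kA) = 0.0049/(14.6×31.3) = 1.072×10^-5 K/W
R_outer film = 1/(h_o·A) = 1/(24.8×31.3) = 0.001288 K/W
R_total = 0.0615 K/W;  Q = ΔT/R_total = 1036/0.0615 = 16850 W
T_interface = T_inner − Q·ΣR(inner→interface) = 1337 − 16800×0.003819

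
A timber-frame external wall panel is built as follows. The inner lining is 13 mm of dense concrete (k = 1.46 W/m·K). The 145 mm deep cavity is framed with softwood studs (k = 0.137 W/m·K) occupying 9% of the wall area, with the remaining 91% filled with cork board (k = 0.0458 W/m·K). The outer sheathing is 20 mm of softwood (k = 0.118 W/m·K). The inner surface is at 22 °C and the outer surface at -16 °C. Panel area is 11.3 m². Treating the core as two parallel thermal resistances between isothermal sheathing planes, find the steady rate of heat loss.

Sheathing layers in series; stud and cavity paths in parallel between them.
R_inner = 0.013/(1.46×11.3) = 7.88×10^-4 K/W
R_stud  = 0.145/(0.137×0.09×11.3) = 1.041 K/W
R_cav   = 0.145/(0.0458×0.91×11.3) = 0.3079 K/W
1/R_core = 1/R_stud + 1/R_cav → R_core = 0.2376 K/W
R_outer = 0.02/(0.118×11.3) = 0.015 K/W
R_total = 0.2534 K/W
Q = ΔT/R_total = 38/0.2534

Q ≈ 150 W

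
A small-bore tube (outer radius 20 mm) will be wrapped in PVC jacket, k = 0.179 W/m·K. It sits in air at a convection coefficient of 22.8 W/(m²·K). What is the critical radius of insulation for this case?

For a cylinder r_cr = k/h = 0.179/22.8
r_cr = 7.85 mm; since the bare radius (20 mm) is above r_cr, any added insulation will reduce heat loss.

r_cr ≈ 7.85 mm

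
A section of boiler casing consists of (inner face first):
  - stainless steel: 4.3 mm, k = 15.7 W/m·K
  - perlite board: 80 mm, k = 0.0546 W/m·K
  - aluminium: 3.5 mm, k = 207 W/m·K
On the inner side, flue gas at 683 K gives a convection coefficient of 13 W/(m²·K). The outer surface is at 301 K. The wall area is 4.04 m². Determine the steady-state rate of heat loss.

Model the wall as resistances in series:
R_inner film = 1/(h_i·A) = 1/(13×4.04) = 0.01904 K/W
R_stainless steel = L/(kA) = 0.0043/(15.7×4.04) = 6.779×10^-5 K/W
R_perlite board = L/(kA) = 0.08/(0.0546×4.04) = 0.3627 K/W
R_aluminium = L/(kA) = 0.0035/(207×4.04) = 4.185×10^-6 K/W
R_total = 0.3818 K/W
Q = ΔT / R_total = 382 / 0.3818

Q ≈ 1000 W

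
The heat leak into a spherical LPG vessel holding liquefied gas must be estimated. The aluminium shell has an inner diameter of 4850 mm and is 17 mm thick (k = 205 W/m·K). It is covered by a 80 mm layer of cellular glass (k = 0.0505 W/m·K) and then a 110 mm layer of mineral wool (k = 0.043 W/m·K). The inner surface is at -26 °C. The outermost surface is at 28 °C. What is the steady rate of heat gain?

For a spherical shell R = (1/r₁ − 1/r₂)/(4πk); film R = 1/(h·4πr²). In series:
R_aluminium shell = (1/2.425 − 1/2.442)/(4π×205) = 1.114×10^-6 K/W
R_cellular glass = (1/2.442 − 1/2.522)/(4π×0.0505) = 0.02047 K/W
R_mineral wool = (1/2.522 − 1/2.632)/(4π×0.043) = 0.03067 K/W
R_total = 0.05114 K/W
Q = ΔT/R_total = 54/0.05114

Q ≈ 1060 W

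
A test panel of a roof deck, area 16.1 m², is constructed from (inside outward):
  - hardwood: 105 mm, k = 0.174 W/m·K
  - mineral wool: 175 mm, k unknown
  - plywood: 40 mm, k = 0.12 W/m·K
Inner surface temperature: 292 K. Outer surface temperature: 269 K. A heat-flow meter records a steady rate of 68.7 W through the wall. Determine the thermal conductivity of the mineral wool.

Using the resistance-network approach (series):
R_hardwood = L/(kA) = 0.105/(0.174×16.1) = 0.03748 K/W
R_plywood = L/(kA) = 0.04/(0.12×16.1) = 0.0207 K/W
Sum of known resistances R_other = 0.05819 K/W
Total R = ΔT/Q = 23/68.7 = 0.3348 K/W
R_mineral wool = R_total − R_other = 0.2766 K/W
k = L/(R·A) = 0.175/(0.2766×16.1)

k ≈ 0.0393 W/(m·K)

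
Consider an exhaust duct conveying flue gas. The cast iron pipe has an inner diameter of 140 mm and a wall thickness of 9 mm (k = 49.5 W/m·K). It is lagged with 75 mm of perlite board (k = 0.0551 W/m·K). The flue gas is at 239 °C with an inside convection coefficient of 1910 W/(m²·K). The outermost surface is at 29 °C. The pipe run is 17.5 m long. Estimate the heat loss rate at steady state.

Q ≈ 1900 W

Radial resistances (cylindrical: R_cond = ln(r_o/r_i)/(2πkL), R_conv = 1/(h·2πrL)):
R_inner film = 1/(h_i·2πr₁L) = 1/(1910×2π×0.07×17.5) = 6.802×10^-5 K/W
R_cast iron pipe wall = ln(79/70)/(2π×49.5×17.5) = 2.222×10^-5 K/W
R_perlite board = ln(154/79)/(2π×0.0551×17.5) = 0.1102 K/W
R_total = 0.1103 K/W
Q = ΔT/R_total = 210/0.1103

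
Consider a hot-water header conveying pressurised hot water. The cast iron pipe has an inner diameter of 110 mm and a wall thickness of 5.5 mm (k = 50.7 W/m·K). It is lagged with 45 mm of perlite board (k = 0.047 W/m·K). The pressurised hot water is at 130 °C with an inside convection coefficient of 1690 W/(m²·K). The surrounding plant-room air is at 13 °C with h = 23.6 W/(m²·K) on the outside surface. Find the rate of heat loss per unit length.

For a radial system each layer contributes R = ln(r_out/r_in)/(2πkL); films add R = 1/(hA).
R_inner film = 1/(h_i·2πr₁L) = 1/(1690×2π×0.055×1) = 0.001712 K/W
R_cast iron pipe wall = ln(60.5/55)/(2π×50.7×1) = 2.992×10^-4 K/W
R_perlite board = ln(105.5/60.5)/(2π×0.047×1) = 1.883 K/W
R_outer film = 1/(h_o·2πr_oL) = 1/(23.6×2π×0.1055×1) = 0.06392 K/W
R_total = 1.949 K/W
Q = ΔT/R_total = 117/1.949

q′ ≈ 60 W/m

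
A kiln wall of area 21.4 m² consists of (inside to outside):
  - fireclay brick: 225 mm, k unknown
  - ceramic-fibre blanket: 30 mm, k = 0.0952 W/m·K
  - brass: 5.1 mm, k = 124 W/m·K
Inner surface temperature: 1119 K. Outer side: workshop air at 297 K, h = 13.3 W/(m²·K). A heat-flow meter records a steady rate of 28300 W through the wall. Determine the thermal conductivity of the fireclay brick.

k ≈ 0.973 W/(m·K)

Model the wall as resistances in series:
R_ceramic-fibre blanket = L/(kA) = 0.03/(0.0952×21.4) = 0.01473 K/W
R_brass = L/(kA) = 0.0051/(124×21.4) = 1.922×10^-6 K/W
R_outer film = 1/(h_o·A) = 1/(13.3×21.4) = 0.003513 K/W
Sum of known resistances R_other = 0.01824 K/W
Total R = ΔT/Q = 822/28300 = 0.02905 K/W
R_fireclay brick = R_total − R_other = 0.01081 K/W
k = L/(R·A) = 0.225/(0.01081×21.4)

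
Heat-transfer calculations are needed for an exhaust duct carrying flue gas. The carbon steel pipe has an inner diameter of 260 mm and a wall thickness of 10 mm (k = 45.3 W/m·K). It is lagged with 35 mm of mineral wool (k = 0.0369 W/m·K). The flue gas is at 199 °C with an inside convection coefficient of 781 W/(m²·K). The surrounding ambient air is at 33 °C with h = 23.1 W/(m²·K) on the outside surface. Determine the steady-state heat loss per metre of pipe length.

Radial resistances (cylindrical: R_cond = ln(r_o/r_i)/(2πkL), R_conv = 1/(h·2πrL)):
R_inner film = 1/(h_i·2πr₁L) = 1/(781×2π×0.13×1) = 0.001568 K/W
R_carbon steel pipe wall = ln(140/130)/(2π×45.3×1) = 2.604×10^-4 K/W
R_mineral wool = ln(175/140)/(2π×0.0369×1) = 0.9624 K/W
R_outer film = 1/(h_o·2πr_oL) = 1/(23.1×2π×0.175×1) = 0.03937 K/W
R_total = 1.004 K/W
Q = ΔT/R_total = 166/1.004

q′ ≈ 165 W/m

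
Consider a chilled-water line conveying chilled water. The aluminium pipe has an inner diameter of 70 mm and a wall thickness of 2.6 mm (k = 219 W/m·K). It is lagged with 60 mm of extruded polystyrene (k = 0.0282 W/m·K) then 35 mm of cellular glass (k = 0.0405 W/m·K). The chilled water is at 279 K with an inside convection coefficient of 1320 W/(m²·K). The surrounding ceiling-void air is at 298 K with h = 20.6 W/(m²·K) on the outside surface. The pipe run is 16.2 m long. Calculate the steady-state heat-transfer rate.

Q ≈ 46.3 W

Per-layer cylindrical resistances, series-summed:
R_inner film = 1/(h_i·2πr₁L) = 1/(1320×2π×0.035×16.2) = 2.126×10^-4 K/W
R_aluminium pipe wall = ln(37.6/35)/(2π×219×16.2) = 3.215×10^-6 K/W
R_extruded polystyrene = ln(97.6/37.6)/(2π×0.0282×16.2) = 0.3323 K/W
R_cellular glass = ln(132.6/97.6)/(2π×0.0405×16.2) = 0.07434 K/W
R_outer film = 1/(h_o·2πr_oL) = 1/(20.6×2π×0.1326×16.2) = 0.003597 K/W
R_total = 0.4105 K/W
Q = ΔT/R_total = 19/0.4105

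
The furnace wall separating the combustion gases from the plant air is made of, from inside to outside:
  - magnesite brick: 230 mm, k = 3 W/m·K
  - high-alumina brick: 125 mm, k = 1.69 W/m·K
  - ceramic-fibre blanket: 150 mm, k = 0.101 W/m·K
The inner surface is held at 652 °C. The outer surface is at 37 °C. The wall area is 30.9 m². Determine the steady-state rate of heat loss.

Q ≈ 11600 W

Thermal resistances in series:
R_magnesite brick = L/(kA) = 0.23/(3×30.9) = 0.002481 K/W
R_high-alumina brick = L/(kA) = 0.125/(1.69×30.9) = 0.002394 K/W
R_ceramic-fibre blanket = L/(kA) = 0.15/(0.101×30.9) = 0.04806 K/W
R_total = 0.05294 K/W
Q = ΔT / R_total = 615 / 0.05294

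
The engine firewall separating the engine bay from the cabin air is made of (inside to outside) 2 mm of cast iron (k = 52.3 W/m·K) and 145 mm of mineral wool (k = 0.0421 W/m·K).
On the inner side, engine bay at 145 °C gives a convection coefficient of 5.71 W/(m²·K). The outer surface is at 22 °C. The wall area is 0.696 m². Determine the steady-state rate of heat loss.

Using the resistance-network approach (series):
R_inner film = 1/(h_i·A) = 1/(5.71×0.696) = 0.2516 K/W
R_cast iron = L/(kA) = 0.002/(52.3×0.696) = 5.494×10^-5 K/W
R_mineral wool = L/(kA) = 0.145/(0.0421×0.696) = 4.949 K/W
R_total = 5.2 K/W
Q = ΔT / R_total = 123 / 5.2

Q ≈ 23.7 W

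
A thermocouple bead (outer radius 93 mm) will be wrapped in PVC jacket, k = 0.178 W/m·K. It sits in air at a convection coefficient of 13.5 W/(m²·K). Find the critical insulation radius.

r_cr ≈ 26.4 mm

For a sphere r_cr = 2k/h = 2×0.178/13.5
r_cr = 26.4 mm; since the bare radius (93 mm) is above r_cr, any added insulation will reduce heat loss.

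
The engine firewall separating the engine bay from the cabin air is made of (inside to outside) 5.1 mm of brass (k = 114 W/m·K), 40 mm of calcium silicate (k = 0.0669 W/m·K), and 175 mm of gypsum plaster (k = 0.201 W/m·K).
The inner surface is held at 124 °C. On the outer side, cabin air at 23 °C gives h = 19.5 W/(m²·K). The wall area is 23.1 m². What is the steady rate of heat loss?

Using the resistance-network approach (series):
R_brass = L/(kA) = 0.0051/(114×23.1) = 1.937×10^-6 K/W
R_calcium silicate = L/(kA) = 0.04/(0.0669×23.1) = 0.02588 K/W
R_gypsum plaster = L/(kA) = 0.175/(0.201×23.1) = 0.03769 K/W
R_outer film = 1/(h_o·A) = 1/(19.5×23.1) = 0.00222 K/W
R_total = 0.0658 K/W
Q = ΔT / R_total = 101 / 0.0658

Q ≈ 1540 W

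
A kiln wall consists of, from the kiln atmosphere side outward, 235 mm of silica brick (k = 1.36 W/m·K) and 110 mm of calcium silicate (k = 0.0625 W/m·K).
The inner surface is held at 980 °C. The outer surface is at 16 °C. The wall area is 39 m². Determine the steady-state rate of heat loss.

Q ≈ 19500 W

Model the wall as resistances in series:
R_silica brick = L/(kA) = 0.235/(1.36×39) = 0.004431 K/W
R_calcium silicate = L/(kA) = 0.11/(0.0625×39) = 0.04513 K/W
R_total = 0.04956 K/W
Q = ΔT / R_total = 964 / 0.04956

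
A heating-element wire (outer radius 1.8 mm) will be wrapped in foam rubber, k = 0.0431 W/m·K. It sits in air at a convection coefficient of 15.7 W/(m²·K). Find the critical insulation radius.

r_cr ≈ 2.75 mm

For a cylinder r_cr = k/h = 0.0431/15.7
r_cr = 2.75 mm; since the bare radius (1.8 mm) is below r_cr, adding a thin layer of insulation will *increase* heat loss.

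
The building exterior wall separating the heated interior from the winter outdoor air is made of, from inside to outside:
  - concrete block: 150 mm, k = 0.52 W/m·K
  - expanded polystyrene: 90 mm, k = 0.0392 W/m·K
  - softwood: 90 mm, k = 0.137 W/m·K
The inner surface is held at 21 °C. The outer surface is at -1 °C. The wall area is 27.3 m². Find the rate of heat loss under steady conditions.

Using the resistance-network approach (series):
R_concrete block = L/(kA) = 0.15/(0.52×27.3) = 0.01057 K/W
R_expanded polystyrene = L/(kA) = 0.09/(0.0392×27.3) = 0.0841 K/W
R_softwood = L/(kA) = 0.09/(0.137×27.3) = 0.02406 K/W
R_total = 0.1187 K/W
Q = ΔT / R_total = 22 / 0.1187

Q ≈ 185 W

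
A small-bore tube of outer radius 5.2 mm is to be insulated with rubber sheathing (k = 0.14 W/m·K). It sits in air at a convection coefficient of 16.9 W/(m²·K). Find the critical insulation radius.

r_cr ≈ 8.28 mm

For a cylinder r_cr = k/h = 0.14/16.9
r_cr = 8.28 mm; since the bare radius (5.2 mm) is below r_cr, adding a thin layer of insulation will *increase* heat loss.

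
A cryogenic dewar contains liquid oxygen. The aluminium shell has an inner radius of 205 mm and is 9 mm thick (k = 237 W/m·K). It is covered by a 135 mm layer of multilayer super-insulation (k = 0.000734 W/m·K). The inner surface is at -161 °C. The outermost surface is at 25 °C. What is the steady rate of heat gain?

Q ≈ 0.949 W

For a spherical shell R = (1/r₁ − 1/r₂)/(4πk); film R = 1/(h·4πr²). In series:
R_aluminium shell = (1/0.205 − 1/0.214)/(4π×237) = 6.888×10^-5 K/W
R_multilayer super-insulation = (1/0.214 − 1/0.349)/(4π×0.000734) = 196 K/W
R_total = 196 K/W
Q = ΔT/R_total = 186/196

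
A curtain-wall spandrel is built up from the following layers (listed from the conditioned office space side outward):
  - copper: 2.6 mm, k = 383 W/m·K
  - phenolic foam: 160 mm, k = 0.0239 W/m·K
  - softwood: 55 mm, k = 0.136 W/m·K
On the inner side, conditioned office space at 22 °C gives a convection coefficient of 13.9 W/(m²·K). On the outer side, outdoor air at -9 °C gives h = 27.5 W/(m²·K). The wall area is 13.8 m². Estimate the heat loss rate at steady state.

Model the wall as resistances in series:
R_inner film = 1/(h_i·A) = 1/(13.9×13.8) = 0.005213 K/W
R_copper = L/(kA) = 0.0026/(383×13.8) = 4.919×10^-7 K/W
R_phenolic foam = L/(kA) = 0.16/(0.0239×13.8) = 0.4851 K/W
R_softwood = L/(kA) = 0.055/(0.136×13.8) = 0.02931 K/W
R_outer film = 1/(h_o·A) = 1/(27.5×13.8) = 0.002635 K/W
R_total = 0.5223 K/W
Q = ΔT / R_total = 31 / 0.5223

Q ≈ 59.4 W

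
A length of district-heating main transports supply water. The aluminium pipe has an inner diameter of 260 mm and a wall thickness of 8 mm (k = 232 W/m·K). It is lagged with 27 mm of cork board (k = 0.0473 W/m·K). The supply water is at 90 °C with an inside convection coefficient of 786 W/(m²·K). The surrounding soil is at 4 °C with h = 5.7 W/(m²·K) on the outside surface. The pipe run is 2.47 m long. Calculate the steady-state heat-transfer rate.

Cylindrical conduction, so R = ln(r₂/r₁)/(2πkL) per layer, in series:
R_inner film = 1/(h_i·2πr₁L) = 1/(786×2π×0.13×2.47) = 6.306×10^-4 K/W
R_aluminium pipe wall = ln(138/130)/(2π×232×2.47) = 1.659×10^-5 K/W
R_cork board = ln(165/138)/(2π×0.0473×2.47) = 0.2434 K/W
R_outer film = 1/(h_o·2πr_oL) = 1/(5.7×2π×0.165×2.47) = 0.06851 K/W
R_total = 0.3126 K/W
Q = ΔT/R_total = 86/0.3126

Q ≈ 275 W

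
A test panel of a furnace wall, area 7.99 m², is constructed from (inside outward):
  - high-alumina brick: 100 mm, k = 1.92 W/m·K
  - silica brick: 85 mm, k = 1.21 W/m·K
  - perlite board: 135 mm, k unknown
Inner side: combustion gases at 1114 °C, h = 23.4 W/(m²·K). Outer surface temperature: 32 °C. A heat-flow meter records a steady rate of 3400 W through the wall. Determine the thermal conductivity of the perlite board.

Treating each layer as a thermal resistance in series:
R_inner film = 1/(h_i·A) = 1/(23.4×7.99) = 0.005349 K/W
R_high-alumina brick = L/(kA) = 0.1/(1.92×7.99) = 0.006519 K/W
R_silica brick = L/(kA) = 0.085/(1.21×7.99) = 0.008792 K/W
Sum of known resistances R_other = 0.02066 K/W
Total R = ΔT/Q = 1082/3400 = 0.3182 K/W
R_perlite board = R_total − R_other = 0.2976 K/W
k = L/(R·A) = 0.135/(0.2976×7.99)

k ≈ 0.0568 W/(m·K)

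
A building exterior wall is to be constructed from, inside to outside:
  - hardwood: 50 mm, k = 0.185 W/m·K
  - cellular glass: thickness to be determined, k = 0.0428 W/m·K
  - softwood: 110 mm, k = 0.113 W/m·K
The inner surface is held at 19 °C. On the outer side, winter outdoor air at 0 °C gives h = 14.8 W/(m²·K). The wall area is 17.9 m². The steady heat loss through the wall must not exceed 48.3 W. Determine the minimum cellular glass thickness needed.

L ≈ 245 mm

Series thermal resistances:
R_hardwood = L/(kA) = 0.05/(0.185×17.9) = 0.0151 K/W
R_softwood = L/(kA) = 0.11/(0.113×17.9) = 0.05438 K/W
R_outer film = 1/(h_o·A) = 1/(14.8×17.9) = 0.003775 K/W
Sum of the known resistances R_other = 0.07326 K/W
Required total resistance R_tot = ΔT/Q_allow = 19/48.3 = 0.3934 K/W
R_cellular glass = R_tot − R_other = 0.3201 K/W
L = R·k·A = 0.3201×0.0428×17.9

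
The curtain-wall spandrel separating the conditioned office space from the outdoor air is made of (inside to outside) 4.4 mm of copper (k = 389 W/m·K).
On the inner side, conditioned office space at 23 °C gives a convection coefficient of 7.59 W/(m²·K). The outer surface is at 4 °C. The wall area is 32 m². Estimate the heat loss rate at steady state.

Q ≈ 4610 W

Series thermal resistances:
R_inner film = 1/(h_i·A) = 1/(7.59×32) = 0.004117 K/W
R_copper = L/(kA) = 0.0044/(389×32) = 3.535×10^-7 K/W
R_total = 0.004118 K/W
Q = ΔT / R_total = 19 / 0.004118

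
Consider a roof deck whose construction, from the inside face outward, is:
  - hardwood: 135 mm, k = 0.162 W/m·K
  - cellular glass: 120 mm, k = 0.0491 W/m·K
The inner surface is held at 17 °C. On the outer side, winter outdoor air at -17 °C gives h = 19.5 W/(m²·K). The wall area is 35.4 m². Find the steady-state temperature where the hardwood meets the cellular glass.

Treating each layer as a thermal resistance in series:
R_hardwood = L/(kA) = 0.135/(0.162×35.4) = 0.02354 K/W
R_cellular glass = L/(kA) = 0.12/(0.0491×35.4) = 0.06904 K/W
R_outer film = 1/(h_o·A) = 1/(19.5×35.4) = 0.001449 K/W
R_total = 0.09403 K/W;  Q = ΔT/R_total = 34/0.09403 = 361.6 W
T_interface = T_inner − Q·ΣR(inner→interface) = 17 − 362×0.02354

T ≈ 8.49 °C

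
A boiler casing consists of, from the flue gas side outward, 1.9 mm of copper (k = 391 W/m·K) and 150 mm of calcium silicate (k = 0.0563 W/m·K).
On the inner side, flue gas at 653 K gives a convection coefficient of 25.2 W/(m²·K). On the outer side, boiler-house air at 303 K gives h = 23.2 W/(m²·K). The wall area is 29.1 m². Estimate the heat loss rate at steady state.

Q ≈ 3710 W

Model the wall as resistances in series:
R_inner film = 1/(h_i·A) = 1/(25.2×29.1) = 0.001364 K/W
R_copper = L/(kA) = 0.0019/(391×29.1) = 1.67×10^-7 K/W
R_calcium silicate = L/(kA) = 0.15/(0.0563×29.1) = 0.09156 K/W
R_outer film = 1/(h_o·A) = 1/(23.2×29.1) = 0.001481 K/W
R_total = 0.0944 K/W
Q = ΔT / R_total = 350 / 0.0944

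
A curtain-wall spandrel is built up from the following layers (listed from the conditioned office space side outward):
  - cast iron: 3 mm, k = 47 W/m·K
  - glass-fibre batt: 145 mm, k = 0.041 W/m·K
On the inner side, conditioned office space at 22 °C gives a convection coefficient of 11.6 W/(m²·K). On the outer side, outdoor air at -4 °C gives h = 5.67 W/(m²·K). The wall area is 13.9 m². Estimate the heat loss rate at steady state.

Q ≈ 95.1 W

Series thermal resistances:
R_inner film = 1/(h_i·A) = 1/(11.6×13.9) = 0.006202 K/W
R_cast iron = L/(kA) = 0.003/(47×13.9) = 4.592×10^-6 K/W
R_glass-fibre batt = L/(kA) = 0.145/(0.041×13.9) = 0.2544 K/W
R_outer film = 1/(h_o·A) = 1/(5.67×13.9) = 0.01269 K/W
R_total = 0.2733 K/W
Q = ΔT / R_total = 26 / 0.2733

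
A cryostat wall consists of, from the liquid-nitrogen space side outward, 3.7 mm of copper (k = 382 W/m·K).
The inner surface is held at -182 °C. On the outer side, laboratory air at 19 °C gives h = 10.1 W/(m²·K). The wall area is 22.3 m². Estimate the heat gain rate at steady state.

Q ≈ 45300 W

Using the resistance-network approach (series):
R_copper = L/(kA) = 0.0037/(382×22.3) = 4.343×10^-7 K/W
R_outer film = 1/(h_o·A) = 1/(10.1×22.3) = 0.00444 K/W
R_total = 0.00444 K/W
Q = ΔT / R_total = 201 / 0.00444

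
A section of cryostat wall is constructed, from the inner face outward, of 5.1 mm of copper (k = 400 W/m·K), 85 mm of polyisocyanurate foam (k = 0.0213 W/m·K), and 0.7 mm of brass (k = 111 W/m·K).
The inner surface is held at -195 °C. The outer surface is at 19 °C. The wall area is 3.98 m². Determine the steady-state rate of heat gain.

Q ≈ 213 W

Thermal resistances in series:
R_copper = L/(kA) = 0.0051/(400×3.98) = 3.204×10^-6 K/W
R_polyisocyanurate foam = L/(kA) = 0.085/(0.0213×3.98) = 1.003 K/W
R_brass = L/(kA) = 0.0007/(111×3.98) = 1.584×10^-6 K/W
R_total = 1.003 K/W
Q = ΔT / R_total = 214 / 1.003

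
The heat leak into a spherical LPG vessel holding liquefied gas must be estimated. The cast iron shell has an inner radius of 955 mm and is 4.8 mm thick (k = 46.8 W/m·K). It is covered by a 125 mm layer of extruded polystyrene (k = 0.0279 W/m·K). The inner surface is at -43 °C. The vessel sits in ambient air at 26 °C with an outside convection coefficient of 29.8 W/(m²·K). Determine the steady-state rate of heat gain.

Q ≈ 200 W

Each spherical layer contributes R = (1/r_i − 1/r_o)/(4πk):
R_cast iron shell = (1/0.955 − 1/0.9598)/(4π×46.8) = 8.904×10^-6 K/W
R_extruded polystyrene = (1/0.9598 − 1/1.0848)/(4π×0.0279) = 0.3424 K/W
R_outer film = 1/(h·4πr_o²) = 1/(29.8×4π×1.0848²) = 0.002269 K/W
R_total = 0.3447 K/W
Q = ΔT/R_total = 69/0.3447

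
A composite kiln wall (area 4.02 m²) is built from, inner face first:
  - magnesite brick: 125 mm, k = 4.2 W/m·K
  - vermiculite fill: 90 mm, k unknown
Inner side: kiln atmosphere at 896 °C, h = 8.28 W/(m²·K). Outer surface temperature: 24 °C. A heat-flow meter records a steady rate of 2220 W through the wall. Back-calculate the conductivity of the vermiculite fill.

k ≈ 0.063 W/(m·K)

Thermal resistances in series:
R_inner film = 1/(h_i·A) = 1/(8.28×4.02) = 0.03004 K/W
R_magnesite brick = L/(kA) = 0.125/(4.2×4.02) = 0.007403 K/W
Sum of known resistances R_other = 0.03745 K/W
Total R = ΔT/Q = 872/2220 = 0.3928 K/W
R_vermiculite fill = R_total − R_other = 0.3553 K/W
k = L/(R·A) = 0.09/(0.3553×4.02)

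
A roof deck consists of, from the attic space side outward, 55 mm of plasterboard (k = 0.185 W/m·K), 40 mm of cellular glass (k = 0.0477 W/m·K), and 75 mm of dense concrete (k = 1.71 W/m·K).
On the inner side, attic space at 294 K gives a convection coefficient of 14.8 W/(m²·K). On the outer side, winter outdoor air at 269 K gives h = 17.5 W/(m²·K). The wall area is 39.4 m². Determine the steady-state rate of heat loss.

Q ≈ 755 W

Using the resistance-network approach (series):
R_inner film = 1/(h_i·A) = 1/(14.8×39.4) = 0.001715 K/W
R_plasterboard = L/(kA) = 0.055/(0.185×39.4) = 0.007546 K/W
R_cellular glass = L/(kA) = 0.04/(0.0477×39.4) = 0.02128 K/W
R_dense concrete = L/(kA) = 0.075/(1.71×39.4) = 0.001113 K/W
R_outer film = 1/(h_o·A) = 1/(17.5×39.4) = 0.00145 K/W
R_total = 0.03311 K/W
Q = ΔT / R_total = 25 / 0.03311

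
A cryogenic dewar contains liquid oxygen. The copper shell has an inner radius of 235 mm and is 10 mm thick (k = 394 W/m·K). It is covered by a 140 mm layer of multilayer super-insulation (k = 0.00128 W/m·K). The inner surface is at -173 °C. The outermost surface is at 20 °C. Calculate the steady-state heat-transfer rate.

For a spherical shell R = (1/r₁ − 1/r₂)/(4πk); film R = 1/(h·4πr²). In series:
R_copper shell = (1/0.235 − 1/0.245)/(4π×394) = 3.508×10^-5 K/W
R_multilayer super-insulation = (1/0.245 − 1/0.385)/(4π×0.00128) = 92.27 K/W
R_total = 92.27 K/W
Q = ΔT/R_total = 193/92.27

Q ≈ 2.09 W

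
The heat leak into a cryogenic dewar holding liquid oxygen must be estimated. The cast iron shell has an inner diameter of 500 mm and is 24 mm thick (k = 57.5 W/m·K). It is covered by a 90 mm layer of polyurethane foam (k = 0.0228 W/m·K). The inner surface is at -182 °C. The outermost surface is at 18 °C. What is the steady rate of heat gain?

Spherical conduction: R = (1/r_in − 1/r_out)/(4πk) per layer; series-sum.
R_cast iron shell = (1/0.25 − 1/0.274)/(4π×57.5) = 4.849×10^-4 K/W
R_polyurethane foam = (1/0.274 − 1/0.364)/(4π×0.0228) = 3.15 K/W
R_total = 3.15 K/W
Q = ΔT/R_total = 200/3.15

Q ≈ 63.5 W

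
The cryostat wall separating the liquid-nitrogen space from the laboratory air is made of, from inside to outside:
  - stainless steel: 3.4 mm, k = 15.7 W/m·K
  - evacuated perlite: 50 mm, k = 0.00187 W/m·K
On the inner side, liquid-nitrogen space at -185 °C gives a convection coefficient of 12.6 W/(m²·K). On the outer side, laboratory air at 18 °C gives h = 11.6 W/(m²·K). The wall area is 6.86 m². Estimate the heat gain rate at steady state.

Thermal resistances in series:
R_inner film = 1/(h_i·A) = 1/(12.6×6.86) = 0.01157 K/W
R_stainless steel = L/(kA) = 0.0034/(15.7×6.86) = 3.157×10^-5 K/W
R_evacuated perlite = L/(kA) = 0.05/(0.00187×6.86) = 3.898 K/W
R_outer film = 1/(h_o·A) = 1/(11.6×6.86) = 0.01257 K/W
R_total = 3.922 K/W
Q = ΔT / R_total = 203 / 3.922

Q ≈ 51.8 W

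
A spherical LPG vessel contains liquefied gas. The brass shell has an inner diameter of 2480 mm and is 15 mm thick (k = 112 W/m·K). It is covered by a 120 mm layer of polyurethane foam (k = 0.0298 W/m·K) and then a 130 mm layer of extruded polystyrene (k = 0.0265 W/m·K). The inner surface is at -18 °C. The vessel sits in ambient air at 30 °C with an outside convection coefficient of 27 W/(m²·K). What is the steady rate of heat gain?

Q ≈ 128 W

Each spherical layer contributes R = (1/r_i − 1/r_o)/(4πk):
R_brass shell = (1/1.24 − 1/1.255)/(4π×112) = 6.849×10^-6 K/W
R_polyurethane foam = (1/1.255 − 1/1.375)/(4π×0.0298) = 0.1857 K/W
R_extruded polystyrene = (1/1.375 − 1/1.505)/(4π×0.0265) = 0.1886 K/W
R_outer film = 1/(h·4πr_o²) = 1/(27×4π×1.505²) = 0.001301 K/W
R_total = 0.3757 K/W
Q = ΔT/R_total = 48/0.3757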